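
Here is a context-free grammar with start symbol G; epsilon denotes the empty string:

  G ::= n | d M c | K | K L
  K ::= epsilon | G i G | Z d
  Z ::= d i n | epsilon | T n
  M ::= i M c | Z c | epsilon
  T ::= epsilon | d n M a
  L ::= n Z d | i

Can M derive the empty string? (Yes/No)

Yes

M has an epsilon-production, so M ⇒ epsilon.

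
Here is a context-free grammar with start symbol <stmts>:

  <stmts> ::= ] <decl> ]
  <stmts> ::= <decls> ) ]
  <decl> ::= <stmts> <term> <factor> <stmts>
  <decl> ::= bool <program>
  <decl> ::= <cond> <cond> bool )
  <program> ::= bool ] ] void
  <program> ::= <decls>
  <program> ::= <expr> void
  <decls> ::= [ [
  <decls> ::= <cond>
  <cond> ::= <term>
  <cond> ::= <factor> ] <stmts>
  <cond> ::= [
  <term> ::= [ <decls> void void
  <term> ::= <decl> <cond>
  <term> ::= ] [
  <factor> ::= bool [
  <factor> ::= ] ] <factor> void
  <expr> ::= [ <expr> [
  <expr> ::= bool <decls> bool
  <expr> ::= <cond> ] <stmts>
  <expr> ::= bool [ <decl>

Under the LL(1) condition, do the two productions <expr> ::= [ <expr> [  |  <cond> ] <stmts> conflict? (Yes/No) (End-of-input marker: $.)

FIRST([ <expr> [) = { [ } and FIRST(<cond> ] <stmts>) = { [, ], bool }.
Both contain [, so the two alternatives are not disjoint — LL(1) conflict.

Yes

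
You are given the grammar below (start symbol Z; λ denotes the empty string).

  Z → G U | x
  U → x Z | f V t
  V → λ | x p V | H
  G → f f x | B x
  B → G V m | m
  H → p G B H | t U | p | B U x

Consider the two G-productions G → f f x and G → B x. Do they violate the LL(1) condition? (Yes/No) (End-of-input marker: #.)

FIRST(f f x) = { f } and FIRST(B x) = { f, m }.
Both contain f, so the two alternatives are not disjoint — LL(1) conflict.

Yes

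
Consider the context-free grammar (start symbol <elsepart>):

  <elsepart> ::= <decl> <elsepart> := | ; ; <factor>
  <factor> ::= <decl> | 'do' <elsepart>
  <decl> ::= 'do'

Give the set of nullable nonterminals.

{ } (none)

No nonterminal has an empty production or an RHS whose symbols are all nullable.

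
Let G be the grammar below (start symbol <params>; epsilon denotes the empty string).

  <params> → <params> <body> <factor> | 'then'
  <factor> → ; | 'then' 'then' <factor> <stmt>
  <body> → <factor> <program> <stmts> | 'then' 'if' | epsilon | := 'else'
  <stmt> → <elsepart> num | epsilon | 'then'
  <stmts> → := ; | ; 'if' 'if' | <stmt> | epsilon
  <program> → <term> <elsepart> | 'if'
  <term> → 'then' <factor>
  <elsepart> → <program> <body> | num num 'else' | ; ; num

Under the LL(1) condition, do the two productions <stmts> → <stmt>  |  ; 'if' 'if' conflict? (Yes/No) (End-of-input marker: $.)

Yes

FIRST(<stmt>) = { 'if', 'then', ;, num, epsilon } and FIRST(; 'if' 'if') = { ; }.
Both contain ;, so the two alternatives are not disjoint — LL(1) conflict.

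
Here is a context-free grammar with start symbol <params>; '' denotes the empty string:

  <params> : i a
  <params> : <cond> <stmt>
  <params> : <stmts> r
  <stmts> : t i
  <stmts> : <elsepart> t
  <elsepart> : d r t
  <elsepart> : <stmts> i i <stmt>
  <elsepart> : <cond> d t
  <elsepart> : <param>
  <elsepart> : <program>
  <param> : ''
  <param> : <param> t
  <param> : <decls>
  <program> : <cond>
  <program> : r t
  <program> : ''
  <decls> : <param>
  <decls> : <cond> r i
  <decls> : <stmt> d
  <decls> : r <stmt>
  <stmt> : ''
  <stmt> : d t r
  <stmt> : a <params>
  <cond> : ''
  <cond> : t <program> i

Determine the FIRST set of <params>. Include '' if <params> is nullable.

<params> : i a contributes {i}.
From <params> : <cond> <stmt>: <cond>, <stmt> nullable, take FIRST(<cond>) ∪ FIRST(<stmt>) = { a, d, t }; also '' since the whole RHS is nullable.
From <params> : <stmts> r: add FIRST(<stmts>) = { a, d, r, t }.
Union: FIRST(<params>) = { a, d, i, r, t, '' }.

{ a, d, i, r, t, '' }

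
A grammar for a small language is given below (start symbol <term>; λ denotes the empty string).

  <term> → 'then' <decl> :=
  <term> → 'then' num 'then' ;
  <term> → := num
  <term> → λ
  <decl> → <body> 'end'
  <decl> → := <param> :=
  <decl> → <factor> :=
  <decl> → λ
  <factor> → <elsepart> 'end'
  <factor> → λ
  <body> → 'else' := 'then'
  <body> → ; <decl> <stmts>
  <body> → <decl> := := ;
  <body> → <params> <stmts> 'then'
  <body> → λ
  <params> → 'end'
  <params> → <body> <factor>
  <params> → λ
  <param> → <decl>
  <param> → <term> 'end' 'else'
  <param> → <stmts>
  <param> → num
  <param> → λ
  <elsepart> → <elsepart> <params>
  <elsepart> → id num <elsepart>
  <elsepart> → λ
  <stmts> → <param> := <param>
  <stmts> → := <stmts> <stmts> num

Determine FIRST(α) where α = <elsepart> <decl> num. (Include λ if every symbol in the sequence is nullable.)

{ 'else', 'end', 'then', :=, ;, id, num }

Add FIRST(<elsepart>)\{λ} = { 'else', 'end', 'then', :=, ;, id, num }; <elsepart> is nullable, continue.
Add FIRST(<decl>)\{λ} = { 'else', 'end', 'then', :=, ;, id, num }; <decl> is nullable, continue.
num is a terminal; add {num} and stop.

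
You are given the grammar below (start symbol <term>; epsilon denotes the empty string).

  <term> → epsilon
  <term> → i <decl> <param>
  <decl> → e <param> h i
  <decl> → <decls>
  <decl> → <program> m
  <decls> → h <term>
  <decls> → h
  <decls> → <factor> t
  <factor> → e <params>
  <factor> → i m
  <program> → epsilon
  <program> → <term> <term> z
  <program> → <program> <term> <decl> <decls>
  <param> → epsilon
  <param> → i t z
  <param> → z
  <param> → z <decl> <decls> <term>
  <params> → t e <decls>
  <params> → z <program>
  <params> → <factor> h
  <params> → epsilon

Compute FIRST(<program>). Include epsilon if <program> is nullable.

<program> → epsilon contributes epsilon.
From <program> → <term> <term> z: <term>, <term> nullable, take FIRST(<term>) ∪ FIRST(<term>) ∪ {z} = { i, z }.
From <program> → <program> <term> <decl> <decls>: <program>, <term> nullable, take FIRST(<program>) ∪ FIRST(<term>) ∪ FIRST(<decl>) = { e, h, i, m, z }.
Union: FIRST(<program>) = { e, h, i, m, z, epsilon }.

{ e, h, i, m, z, epsilon }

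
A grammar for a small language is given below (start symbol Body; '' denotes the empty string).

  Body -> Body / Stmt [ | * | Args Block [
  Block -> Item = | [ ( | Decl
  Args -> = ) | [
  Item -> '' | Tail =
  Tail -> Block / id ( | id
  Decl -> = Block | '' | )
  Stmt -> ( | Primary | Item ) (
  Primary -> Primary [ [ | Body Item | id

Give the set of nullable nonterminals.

{ Block, Decl, Item }

Directly nullable (have an ''-production): Item, Decl.
Block -> Decl with every symbol nullable, so Block is nullable.
No other nonterminal has a production whose RHS symbols are all nullable.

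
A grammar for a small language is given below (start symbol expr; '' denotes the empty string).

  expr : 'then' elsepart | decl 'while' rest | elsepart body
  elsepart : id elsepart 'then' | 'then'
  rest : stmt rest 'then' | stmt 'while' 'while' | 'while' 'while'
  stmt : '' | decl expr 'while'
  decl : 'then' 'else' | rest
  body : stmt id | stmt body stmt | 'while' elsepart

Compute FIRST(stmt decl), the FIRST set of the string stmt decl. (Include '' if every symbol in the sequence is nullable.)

Add FIRST(stmt)\{''} = { 'then', 'while' }; stmt is nullable, continue.
Add FIRST(decl) = { 'then', 'while' }; decl is not nullable, stop.

{ 'then', 'while' }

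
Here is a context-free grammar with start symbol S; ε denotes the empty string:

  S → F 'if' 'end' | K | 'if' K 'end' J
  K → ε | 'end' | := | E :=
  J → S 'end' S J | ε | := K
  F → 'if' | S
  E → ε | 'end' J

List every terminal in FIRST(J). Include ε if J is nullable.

{ 'end', 'if', :=, ε }

From J → S 'end' S J: S nullable, take FIRST(S) ∪ {'end'} = { 'end', 'if', := }.
J → ε contributes ε.
J → := K contributes {:=}.
Union: FIRST(J) = { 'end', 'if', :=, ε }.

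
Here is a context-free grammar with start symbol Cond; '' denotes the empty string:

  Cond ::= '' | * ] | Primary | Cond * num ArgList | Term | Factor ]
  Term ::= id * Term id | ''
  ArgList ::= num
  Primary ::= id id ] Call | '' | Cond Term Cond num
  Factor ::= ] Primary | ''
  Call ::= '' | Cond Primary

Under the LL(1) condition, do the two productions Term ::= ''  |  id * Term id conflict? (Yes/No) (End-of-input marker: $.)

Yes

FIRST('') = { '' } and FIRST(id * Term id) = { id }.
The first alternative is nullable and FOLLOW(Term) = { $, *, ], id, num } shares id with FIRST of the second — conflict.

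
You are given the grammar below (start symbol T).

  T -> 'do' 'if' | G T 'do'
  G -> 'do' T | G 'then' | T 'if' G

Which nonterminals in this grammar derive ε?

{ } (none)

No nonterminal has an empty production or an RHS whose symbols are all nullable.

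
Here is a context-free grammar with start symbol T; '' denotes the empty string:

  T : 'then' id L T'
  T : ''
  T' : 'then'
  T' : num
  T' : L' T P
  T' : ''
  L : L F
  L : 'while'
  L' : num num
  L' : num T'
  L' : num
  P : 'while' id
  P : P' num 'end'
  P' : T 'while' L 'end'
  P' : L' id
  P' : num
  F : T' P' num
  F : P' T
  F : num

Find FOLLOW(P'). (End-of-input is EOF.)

In P : P' num 'end': add FIRST(num 'end') = { num }.
In F : T' P' num: add FIRST(num) = { num }.
In F : P' T: add FIRST(T)\{''} = { 'then' }.
  Since T is nullable, also add FOLLOW(F) = { EOF, 'end', 'then', 'while', num }.
Union: FOLLOW(P') = { EOF, 'end', 'then', 'while', num }.

{ EOF, 'end', 'then', 'while', num }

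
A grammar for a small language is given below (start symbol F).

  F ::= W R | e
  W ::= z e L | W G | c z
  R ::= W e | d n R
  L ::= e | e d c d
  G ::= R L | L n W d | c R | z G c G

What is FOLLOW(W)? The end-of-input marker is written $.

In F ::= W R: add FIRST(R) = { c, d, z }.
In W ::= W G: add FIRST(G) = { c, d, e, z }.
In R ::= W e: add FIRST(e) = { e }.
In G ::= L n W d: add FIRST(d) = { d }.
Union: FOLLOW(W) = { c, d, e, z }.

{ c, d, e, z }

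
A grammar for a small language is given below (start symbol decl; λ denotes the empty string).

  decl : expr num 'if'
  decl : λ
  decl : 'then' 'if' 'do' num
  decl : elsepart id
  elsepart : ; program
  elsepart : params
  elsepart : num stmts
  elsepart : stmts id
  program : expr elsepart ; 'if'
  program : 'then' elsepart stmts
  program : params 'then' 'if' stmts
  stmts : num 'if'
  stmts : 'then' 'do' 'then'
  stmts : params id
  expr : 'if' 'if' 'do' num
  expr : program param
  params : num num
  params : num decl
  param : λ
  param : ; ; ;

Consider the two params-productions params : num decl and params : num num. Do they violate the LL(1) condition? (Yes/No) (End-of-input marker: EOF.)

Yes

FIRST(num decl) = { num } and FIRST(num num) = { num }.
Both contain num, so the two alternatives are not disjoint — LL(1) conflict.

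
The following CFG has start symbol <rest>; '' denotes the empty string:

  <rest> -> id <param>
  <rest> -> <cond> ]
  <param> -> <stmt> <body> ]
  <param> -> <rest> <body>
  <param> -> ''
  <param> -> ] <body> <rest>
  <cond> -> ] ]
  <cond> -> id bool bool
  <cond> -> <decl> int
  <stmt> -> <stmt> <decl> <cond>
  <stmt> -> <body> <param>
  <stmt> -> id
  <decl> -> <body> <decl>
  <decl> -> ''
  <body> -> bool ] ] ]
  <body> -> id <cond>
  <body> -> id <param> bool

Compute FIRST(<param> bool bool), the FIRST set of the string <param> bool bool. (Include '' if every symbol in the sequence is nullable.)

Add FIRST(<param>)\{''} = { ], bool, id, int }; <param> is nullable, continue.
bool is a terminal; add {bool} and stop.

{ ], bool, id, int }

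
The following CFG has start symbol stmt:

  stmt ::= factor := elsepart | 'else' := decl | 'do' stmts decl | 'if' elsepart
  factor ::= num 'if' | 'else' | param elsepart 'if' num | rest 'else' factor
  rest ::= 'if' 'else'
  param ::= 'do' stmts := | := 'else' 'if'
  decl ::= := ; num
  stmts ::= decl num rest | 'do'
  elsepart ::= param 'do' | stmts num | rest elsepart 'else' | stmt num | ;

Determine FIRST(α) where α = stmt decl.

{ 'do', 'else', 'if', :=, num }

Add FIRST(stmt) = { 'do', 'else', 'if', :=, num }; stmt is not nullable, stop.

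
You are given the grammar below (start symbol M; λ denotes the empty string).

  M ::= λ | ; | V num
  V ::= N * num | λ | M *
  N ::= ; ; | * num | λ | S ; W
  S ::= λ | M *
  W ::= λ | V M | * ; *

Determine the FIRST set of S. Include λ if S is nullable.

S ::= λ contributes λ.
From S ::= M *: M nullable, take FIRST(M) ∪ {*} = { *, ;, num }.
Union: FIRST(S) = { *, ;, num, λ }.

{ *, ;, num, λ }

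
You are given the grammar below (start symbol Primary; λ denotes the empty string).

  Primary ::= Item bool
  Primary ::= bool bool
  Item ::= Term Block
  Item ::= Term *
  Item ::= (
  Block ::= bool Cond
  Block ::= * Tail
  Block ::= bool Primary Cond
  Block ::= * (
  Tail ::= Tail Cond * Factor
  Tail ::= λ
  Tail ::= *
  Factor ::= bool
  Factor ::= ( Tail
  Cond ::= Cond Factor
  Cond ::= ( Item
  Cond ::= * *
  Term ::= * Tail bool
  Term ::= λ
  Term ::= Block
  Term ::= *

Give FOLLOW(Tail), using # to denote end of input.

{ (, *, bool }

In Block ::= * Tail: Tail is at the end, add FOLLOW(Block) = { (, *, bool }.
In Tail ::= Tail Cond * Factor: add FIRST(Cond * Factor) = { (, * }.
In Factor ::= ( Tail: Tail is at the end, add FOLLOW(Factor) = { (, *, bool }.
In Term ::= * Tail bool: add FIRST(bool) = { bool }.
Union: FOLLOW(Tail) = { (, *, bool }.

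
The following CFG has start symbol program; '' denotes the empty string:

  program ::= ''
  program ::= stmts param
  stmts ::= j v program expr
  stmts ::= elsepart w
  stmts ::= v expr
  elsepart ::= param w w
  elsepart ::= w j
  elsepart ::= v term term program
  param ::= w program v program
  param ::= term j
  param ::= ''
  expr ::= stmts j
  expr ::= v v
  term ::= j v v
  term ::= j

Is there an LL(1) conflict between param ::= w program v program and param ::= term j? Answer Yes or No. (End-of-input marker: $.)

FIRST(w program v program) = { w } and FIRST(term j) = { j }.
The FIRST sets are disjoint and neither alternative is nullable — no conflict.

No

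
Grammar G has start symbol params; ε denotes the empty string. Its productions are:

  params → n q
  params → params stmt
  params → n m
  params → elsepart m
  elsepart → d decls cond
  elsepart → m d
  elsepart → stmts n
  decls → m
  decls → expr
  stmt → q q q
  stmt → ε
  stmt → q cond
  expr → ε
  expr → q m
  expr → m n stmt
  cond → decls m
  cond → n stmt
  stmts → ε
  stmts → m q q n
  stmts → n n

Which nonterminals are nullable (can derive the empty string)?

Directly nullable (have an ε-production): stmt, expr, stmts.
decls → expr with every symbol nullable, so decls is nullable.
No other nonterminal has a production whose RHS symbols are all nullable.

{ decls, expr, stmt, stmts }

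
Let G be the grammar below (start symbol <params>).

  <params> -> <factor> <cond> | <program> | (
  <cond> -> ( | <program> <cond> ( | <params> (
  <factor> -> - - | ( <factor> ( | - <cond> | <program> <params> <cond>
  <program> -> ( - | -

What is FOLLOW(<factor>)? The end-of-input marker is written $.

{ (, - }

In <params> -> <factor> <cond>: add FIRST(<cond>) = { (, - }.
In <factor> -> ( <factor> (: add FIRST(() = { ( }.
Union: FOLLOW(<factor>) = { (, - }.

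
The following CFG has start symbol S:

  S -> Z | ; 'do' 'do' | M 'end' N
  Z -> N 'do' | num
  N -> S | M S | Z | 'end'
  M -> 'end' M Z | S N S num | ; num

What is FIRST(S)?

{ 'end', ;, num }

From S -> Z: add FIRST(Z) = { 'end', ;, num }.
S -> ; 'do' 'do' contributes {;}.
From S -> M 'end' N: add FIRST(M) = { 'end', ;, num }.
Union: FIRST(S) = { 'end', ;, num }.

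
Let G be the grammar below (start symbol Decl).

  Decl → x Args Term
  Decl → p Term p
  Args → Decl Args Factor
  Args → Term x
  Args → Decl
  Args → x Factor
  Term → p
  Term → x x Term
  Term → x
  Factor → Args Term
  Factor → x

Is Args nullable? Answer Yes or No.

No nonterminal in this grammar is nullable.
No production of Args has an RHS whose symbols are all nullable, so Args is not nullable.

No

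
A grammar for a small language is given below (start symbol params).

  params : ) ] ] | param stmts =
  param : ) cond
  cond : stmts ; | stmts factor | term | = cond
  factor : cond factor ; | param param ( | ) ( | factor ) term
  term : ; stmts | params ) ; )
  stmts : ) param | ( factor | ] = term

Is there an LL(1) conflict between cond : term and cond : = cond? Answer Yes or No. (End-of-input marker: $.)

FIRST(term) = { ), ; } and FIRST(= cond) = { = }.
The FIRST sets are disjoint and neither alternative is nullable — no conflict.

No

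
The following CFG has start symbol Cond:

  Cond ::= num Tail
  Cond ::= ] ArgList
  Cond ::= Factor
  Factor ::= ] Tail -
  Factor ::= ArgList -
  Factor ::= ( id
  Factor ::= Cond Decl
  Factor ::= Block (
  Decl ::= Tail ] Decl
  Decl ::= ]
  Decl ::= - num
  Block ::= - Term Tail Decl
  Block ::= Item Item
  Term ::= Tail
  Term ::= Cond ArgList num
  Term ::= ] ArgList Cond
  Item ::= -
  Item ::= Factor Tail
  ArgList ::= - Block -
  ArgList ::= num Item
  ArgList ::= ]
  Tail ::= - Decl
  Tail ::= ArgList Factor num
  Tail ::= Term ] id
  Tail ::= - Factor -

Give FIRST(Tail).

{ (, -, ], num }

Tail ::= - Decl contributes {-}.
From Tail ::= ArgList Factor num: add FIRST(ArgList) = { -, ], num }.
From Tail ::= Term ] id: add FIRST(Term) = { (, -, ], num }.
Tail ::= - Factor - contributes {-}.
Union: FIRST(Tail) = { (, -, ], num }.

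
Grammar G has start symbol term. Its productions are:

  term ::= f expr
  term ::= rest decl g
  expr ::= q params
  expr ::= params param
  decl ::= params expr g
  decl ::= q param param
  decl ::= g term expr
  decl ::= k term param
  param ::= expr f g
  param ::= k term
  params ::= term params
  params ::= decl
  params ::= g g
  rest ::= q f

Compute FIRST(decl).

{ f, g, k, q }

From decl ::= params expr g: add FIRST(params) = { f, g, k, q }.
decl ::= q param param contributes {q}.
decl ::= g term expr contributes {g}.
decl ::= k term param contributes {k}.
Union: FIRST(decl) = { f, g, k, q }.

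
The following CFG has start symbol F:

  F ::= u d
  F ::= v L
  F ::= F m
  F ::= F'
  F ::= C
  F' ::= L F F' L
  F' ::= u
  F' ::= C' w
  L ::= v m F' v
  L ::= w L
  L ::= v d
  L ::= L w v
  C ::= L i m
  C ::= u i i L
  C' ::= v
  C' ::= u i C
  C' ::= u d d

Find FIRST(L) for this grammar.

{ v, w }

L ::= v m F' v contributes {v}.
L ::= w L contributes {w}.
L ::= v d contributes {v}.
From L ::= L w v: add FIRST(L) = { v, w }.
Union: FIRST(L) = { v, w }.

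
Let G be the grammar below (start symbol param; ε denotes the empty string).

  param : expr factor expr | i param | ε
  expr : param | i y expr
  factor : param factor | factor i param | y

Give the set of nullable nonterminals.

{ expr, param }

Directly nullable (have an ε-production): param.
expr : param with every symbol nullable, so expr is nullable.
No other nonterminal has a production whose RHS symbols are all nullable.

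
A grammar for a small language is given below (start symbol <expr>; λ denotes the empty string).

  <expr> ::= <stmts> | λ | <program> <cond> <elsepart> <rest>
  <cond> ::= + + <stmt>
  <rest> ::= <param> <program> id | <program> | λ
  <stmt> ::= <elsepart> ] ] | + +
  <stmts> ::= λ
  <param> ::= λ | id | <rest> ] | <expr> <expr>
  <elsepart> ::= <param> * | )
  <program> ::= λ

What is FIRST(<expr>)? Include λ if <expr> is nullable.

{ +, λ }

From <expr> ::= <stmts>: add FIRST(<stmts>) = { λ } (including λ since <stmts> is nullable).
<expr> ::= λ contributes λ.
From <expr> ::= <program> <cond> <elsepart> <rest>: <program> nullable, take FIRST(<program>) ∪ FIRST(<cond>) = { + }.
Union: FIRST(<expr>) = { +, λ }.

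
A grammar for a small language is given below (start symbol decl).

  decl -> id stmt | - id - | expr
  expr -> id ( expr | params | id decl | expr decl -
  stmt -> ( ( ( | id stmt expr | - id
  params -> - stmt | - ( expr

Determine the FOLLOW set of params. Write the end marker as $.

{ $, -, id }

In expr -> params: params is at the end, add FOLLOW(expr) = { $, -, id }.
Union: FOLLOW(params) = { $, -, id }.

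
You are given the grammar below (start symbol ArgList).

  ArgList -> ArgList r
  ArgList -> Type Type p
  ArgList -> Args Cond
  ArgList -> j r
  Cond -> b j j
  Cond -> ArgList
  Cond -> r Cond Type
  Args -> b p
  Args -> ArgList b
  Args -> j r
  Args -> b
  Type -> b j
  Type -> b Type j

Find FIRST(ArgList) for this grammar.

{ b, j }

From ArgList -> ArgList r: add FIRST(ArgList) = { b, j }.
From ArgList -> Type Type p: add FIRST(Type) = { b }.
From ArgList -> Args Cond: add FIRST(Args) = { b, j }.
ArgList -> j r contributes {j}.
Union: FIRST(ArgList) = { b, j }.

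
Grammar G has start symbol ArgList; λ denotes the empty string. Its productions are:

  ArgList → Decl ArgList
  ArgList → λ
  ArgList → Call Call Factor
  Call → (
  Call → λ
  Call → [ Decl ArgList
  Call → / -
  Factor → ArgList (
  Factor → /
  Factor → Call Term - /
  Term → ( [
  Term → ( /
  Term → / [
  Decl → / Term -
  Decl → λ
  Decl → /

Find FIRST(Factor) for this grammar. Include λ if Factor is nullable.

{ (, /, [ }

From Factor → ArgList (: ArgList nullable, take FIRST(ArgList) ∪ {(} = { (, /, [ }.
Factor → / contributes {/}.
From Factor → Call Term - /: Call nullable, take FIRST(Call) ∪ FIRST(Term) = { (, /, [ }.
Union: FIRST(Factor) = { (, /, [ }.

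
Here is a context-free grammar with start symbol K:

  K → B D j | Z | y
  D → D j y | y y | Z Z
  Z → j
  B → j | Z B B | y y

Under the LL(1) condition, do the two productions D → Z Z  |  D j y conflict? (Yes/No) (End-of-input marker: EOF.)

Yes

FIRST(Z Z) = { j } and FIRST(D j y) = { j, y }.
Both contain j, so the two alternatives are not disjoint — LL(1) conflict.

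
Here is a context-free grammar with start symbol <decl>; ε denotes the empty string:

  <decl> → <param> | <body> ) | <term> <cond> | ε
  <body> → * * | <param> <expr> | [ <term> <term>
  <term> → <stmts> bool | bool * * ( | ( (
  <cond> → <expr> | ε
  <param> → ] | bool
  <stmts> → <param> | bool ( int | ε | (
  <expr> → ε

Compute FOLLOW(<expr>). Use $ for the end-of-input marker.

{ $, ) }

In <body> → <param> <expr>: <expr> is at the end, add FOLLOW(<body>) = { ) }.
In <cond> → <expr>: <expr> is at the end, add FOLLOW(<cond>) = { $ }.
Union: FOLLOW(<expr>) = { $, ) }.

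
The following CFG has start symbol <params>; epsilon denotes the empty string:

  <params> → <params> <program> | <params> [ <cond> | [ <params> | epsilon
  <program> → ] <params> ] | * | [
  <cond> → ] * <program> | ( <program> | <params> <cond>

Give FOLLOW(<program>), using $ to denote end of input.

In <params> → <params> <program>: <program> is at the end, add FOLLOW(<params>) = { $, (, *, [, ] }.
In <cond> → ] * <program>: <program> is at the end, add FOLLOW(<cond>) = { $, (, *, [, ] }.
In <cond> → ( <program>: <program> is at the end, add FOLLOW(<cond>) = { $, (, *, [, ] }.
Union: FOLLOW(<program>) = { $, (, *, [, ] }.

{ $, (, *, [, ] }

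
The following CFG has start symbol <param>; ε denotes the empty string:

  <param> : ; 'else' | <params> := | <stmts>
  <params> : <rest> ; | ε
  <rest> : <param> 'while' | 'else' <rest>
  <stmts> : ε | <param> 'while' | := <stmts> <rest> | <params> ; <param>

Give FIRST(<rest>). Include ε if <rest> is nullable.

From <rest> : <param> 'while': <param> nullable, take FIRST(<param>) ∪ {'while'} = { 'else', 'while', :=, ; }.
<rest> : 'else' <rest> contributes {'else'}.
Union: FIRST(<rest>) = { 'else', 'while', :=, ; }.

{ 'else', 'while', :=, ; }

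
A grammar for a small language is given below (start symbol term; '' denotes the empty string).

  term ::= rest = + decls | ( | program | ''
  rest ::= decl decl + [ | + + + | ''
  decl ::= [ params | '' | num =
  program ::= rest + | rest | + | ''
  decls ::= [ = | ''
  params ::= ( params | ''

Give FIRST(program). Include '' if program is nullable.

{ +, [, num, '' }

From program ::= rest +: rest nullable, take FIRST(rest) ∪ {+} = { +, [, num }.
From program ::= rest: add FIRST(rest) = { +, [, num, '' } (including '' since rest is nullable).
program ::= + contributes {+}.
program ::= '' contributes ''.
Union: FIRST(program) = { +, [, num, '' }.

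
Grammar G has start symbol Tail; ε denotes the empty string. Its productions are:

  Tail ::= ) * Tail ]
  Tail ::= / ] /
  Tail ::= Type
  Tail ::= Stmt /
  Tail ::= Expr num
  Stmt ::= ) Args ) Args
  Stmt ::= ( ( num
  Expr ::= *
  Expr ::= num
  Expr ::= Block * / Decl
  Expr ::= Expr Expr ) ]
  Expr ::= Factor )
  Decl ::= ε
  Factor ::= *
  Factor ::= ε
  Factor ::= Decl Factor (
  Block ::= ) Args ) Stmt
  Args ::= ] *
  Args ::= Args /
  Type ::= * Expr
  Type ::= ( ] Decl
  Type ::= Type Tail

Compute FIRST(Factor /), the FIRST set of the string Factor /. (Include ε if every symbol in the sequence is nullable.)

{ (, *, / }

Add FIRST(Factor)\{ε} = { (, * }; Factor is nullable, continue.
/ is a terminal; add {/} and stop.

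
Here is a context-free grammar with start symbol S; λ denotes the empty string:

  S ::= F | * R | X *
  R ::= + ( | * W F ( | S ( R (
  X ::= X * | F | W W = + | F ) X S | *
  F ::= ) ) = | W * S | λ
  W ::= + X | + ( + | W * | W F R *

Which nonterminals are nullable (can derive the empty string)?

{ F, S, X }

Directly nullable (have an λ-production): F.
X ::= F with every symbol nullable, so X is nullable.
S ::= F with every symbol nullable, so S is nullable.
No other nonterminal has a production whose RHS symbols are all nullable.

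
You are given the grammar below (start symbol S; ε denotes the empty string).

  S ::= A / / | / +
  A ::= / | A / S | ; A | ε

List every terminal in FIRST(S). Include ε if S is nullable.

From S ::= A / /: A nullable, take FIRST(A) ∪ {/} = { /, ; }.
S ::= / + contributes {/}.
Union: FIRST(S) = { /, ; }.

{ /, ; }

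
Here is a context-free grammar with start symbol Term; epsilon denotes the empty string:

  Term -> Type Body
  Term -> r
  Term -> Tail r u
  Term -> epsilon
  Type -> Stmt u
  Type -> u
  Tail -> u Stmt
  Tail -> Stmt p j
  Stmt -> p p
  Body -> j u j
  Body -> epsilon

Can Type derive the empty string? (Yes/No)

No

Nullable nonterminals: Body, Term.
No production of Type has an RHS whose symbols are all nullable, so Type is not nullable.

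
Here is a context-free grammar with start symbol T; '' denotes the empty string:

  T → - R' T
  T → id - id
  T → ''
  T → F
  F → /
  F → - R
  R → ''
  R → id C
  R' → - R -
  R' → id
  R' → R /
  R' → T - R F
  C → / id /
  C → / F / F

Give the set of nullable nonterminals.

Directly nullable (have an ''-production): T, R.
No other nonterminal has a production whose RHS symbols are all nullable.

{ R, T }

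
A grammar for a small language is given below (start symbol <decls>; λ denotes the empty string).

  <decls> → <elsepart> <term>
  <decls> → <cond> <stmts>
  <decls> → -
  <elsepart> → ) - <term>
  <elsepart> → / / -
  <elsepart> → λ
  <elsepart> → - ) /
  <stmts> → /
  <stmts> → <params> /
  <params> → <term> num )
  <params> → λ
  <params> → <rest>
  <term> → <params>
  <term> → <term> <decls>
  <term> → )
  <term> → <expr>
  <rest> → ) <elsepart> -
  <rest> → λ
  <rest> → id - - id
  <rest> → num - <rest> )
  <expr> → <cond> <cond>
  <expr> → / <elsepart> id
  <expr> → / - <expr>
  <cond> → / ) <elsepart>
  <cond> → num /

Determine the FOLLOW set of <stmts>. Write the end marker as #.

{ #, ), -, /, id, num }

In <decls> → <cond> <stmts>: <stmts> is at the end, add FOLLOW(<decls>) = { #, ), -, /, id, num }.
Union: FOLLOW(<stmts>) = { #, ), -, /, id, num }.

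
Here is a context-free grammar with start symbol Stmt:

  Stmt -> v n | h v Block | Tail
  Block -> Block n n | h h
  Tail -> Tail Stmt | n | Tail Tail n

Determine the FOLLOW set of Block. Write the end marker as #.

{ #, h, n, v }

In Stmt -> h v Block: Block is at the end, add FOLLOW(Stmt) = { #, h, n, v }.
In Block -> Block n n: add FIRST(n n) = { n }.
Union: FOLLOW(Block) = { #, h, n, v }.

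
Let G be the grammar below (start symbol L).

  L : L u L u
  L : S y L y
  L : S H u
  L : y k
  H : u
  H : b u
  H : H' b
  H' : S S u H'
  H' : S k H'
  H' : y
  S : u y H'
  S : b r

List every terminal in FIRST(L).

From L : L u L u: add FIRST(L) = { b, u, y }.
From L : S y L y: add FIRST(S) = { b, u }.
From L : S H u: add FIRST(S) = { b, u }.
L : y k contributes {y}.
Union: FIRST(L) = { b, u, y }.

{ b, u, y }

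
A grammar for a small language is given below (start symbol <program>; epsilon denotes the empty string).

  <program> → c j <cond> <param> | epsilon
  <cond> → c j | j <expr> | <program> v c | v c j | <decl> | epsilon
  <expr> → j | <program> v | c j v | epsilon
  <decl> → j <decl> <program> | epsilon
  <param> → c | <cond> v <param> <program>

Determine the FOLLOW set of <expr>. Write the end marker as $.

{ c, j, v }

In <cond> → j <expr>: <expr> is at the end, add FOLLOW(<cond>) = { c, j, v }.
Union: FOLLOW(<expr>) = { c, j, v }.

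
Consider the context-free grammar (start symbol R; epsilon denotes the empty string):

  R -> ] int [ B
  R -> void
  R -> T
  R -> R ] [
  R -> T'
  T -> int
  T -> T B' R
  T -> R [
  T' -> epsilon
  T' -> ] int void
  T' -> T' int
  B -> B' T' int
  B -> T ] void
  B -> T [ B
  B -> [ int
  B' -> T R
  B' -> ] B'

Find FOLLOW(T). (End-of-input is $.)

In R -> T: T is at the end, add FOLLOW(R) = { $, [, ], int, void }.
In T -> T B' R: add FIRST(B' R) = { [, ], int, void }.
In B -> T ] void: add FIRST(] void) = { ] }.
In B -> T [ B: add FIRST([ B) = { [ }.
In B' -> T R: add FIRST(R)\{epsilon} = { [, ], int, void }.
  Since R is nullable, also add FOLLOW(B') = { $, [, ], int, void }.
Union: FOLLOW(T) = { $, [, ], int, void }.

{ $, [, ], int, void }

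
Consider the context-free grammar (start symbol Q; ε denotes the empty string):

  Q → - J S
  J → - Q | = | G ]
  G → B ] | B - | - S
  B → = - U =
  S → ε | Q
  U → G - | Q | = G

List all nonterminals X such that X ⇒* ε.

Directly nullable (have an ε-production): S.
No other nonterminal has a production whose RHS symbols are all nullable.

{ S }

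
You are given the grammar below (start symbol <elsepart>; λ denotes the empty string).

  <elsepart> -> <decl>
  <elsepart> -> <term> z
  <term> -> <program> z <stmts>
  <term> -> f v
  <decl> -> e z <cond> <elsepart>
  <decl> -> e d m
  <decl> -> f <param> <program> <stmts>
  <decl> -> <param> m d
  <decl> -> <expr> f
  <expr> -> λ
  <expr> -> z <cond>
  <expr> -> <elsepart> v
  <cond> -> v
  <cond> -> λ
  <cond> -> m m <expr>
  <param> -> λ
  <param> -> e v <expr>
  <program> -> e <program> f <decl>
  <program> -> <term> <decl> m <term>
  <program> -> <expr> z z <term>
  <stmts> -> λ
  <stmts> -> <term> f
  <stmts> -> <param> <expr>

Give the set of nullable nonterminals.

{ <cond>, <expr>, <param>, <stmts> }

Directly nullable (have an λ-production): <expr>, <cond>, <param>, <stmts>.
No other nonterminal has a production whose RHS symbols are all nullable.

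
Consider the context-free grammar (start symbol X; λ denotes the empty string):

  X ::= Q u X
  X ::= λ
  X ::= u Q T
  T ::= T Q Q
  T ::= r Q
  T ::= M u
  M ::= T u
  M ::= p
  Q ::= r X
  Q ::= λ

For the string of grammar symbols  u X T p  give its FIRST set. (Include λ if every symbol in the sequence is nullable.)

{ u }

u is a terminal; add {u} and stop.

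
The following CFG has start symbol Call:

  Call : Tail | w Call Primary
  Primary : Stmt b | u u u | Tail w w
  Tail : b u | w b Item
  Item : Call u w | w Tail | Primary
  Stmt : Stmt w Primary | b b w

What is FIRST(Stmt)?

{ b }

From Stmt : Stmt w Primary: add FIRST(Stmt) = { b }.
Stmt : b b w contributes {b}.
Union: FIRST(Stmt) = { b }.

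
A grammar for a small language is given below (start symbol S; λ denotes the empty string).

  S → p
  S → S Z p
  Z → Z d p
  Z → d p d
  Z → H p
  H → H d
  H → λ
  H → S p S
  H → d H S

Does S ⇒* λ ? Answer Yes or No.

No

Nullable nonterminals: H.
No production of S has an RHS whose symbols are all nullable, so S is not nullable.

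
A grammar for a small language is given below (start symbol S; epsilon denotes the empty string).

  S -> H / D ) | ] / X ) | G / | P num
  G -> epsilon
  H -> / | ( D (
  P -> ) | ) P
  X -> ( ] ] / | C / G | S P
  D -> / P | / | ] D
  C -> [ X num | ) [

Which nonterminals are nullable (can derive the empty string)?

Directly nullable (have an epsilon-production): G.
No other nonterminal has a production whose RHS symbols are all nullable.

{ G }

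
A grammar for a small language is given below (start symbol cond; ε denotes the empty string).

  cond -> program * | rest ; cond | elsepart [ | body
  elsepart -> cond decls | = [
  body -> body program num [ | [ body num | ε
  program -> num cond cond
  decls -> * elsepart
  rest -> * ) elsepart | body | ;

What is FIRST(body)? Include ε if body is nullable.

{ [, num, ε }

From body -> body program num [: body nullable, take FIRST(body) ∪ FIRST(program) = { [, num }.
body -> [ body num contributes {[}.
body -> ε contributes ε.
Union: FIRST(body) = { [, num, ε }.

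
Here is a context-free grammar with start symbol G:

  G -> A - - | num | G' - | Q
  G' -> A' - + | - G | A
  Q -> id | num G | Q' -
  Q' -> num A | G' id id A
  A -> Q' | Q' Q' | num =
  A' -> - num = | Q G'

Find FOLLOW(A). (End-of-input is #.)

In G -> A - -: add FIRST(- -) = { - }.
In G' -> A: A is at the end, add FOLLOW(G') = { -, id }.
In Q' -> num A: A is at the end, add FOLLOW(Q') = { -, id, num }.
In Q' -> G' id id A: A is at the end, add FOLLOW(Q') = { -, id, num }.
Union: FOLLOW(A) = { -, id, num }.

{ -, id, num }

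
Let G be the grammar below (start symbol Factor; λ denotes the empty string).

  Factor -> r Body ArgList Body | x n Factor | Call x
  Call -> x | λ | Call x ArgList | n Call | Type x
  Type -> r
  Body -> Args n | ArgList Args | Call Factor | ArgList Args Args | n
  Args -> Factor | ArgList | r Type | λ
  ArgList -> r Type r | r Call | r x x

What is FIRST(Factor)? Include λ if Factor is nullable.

Factor -> r Body ArgList Body contributes {r}.
Factor -> x n Factor contributes {x}.
From Factor -> Call x: Call nullable, take FIRST(Call) ∪ {x} = { n, r, x }.
Union: FIRST(Factor) = { n, r, x }.

{ n, r, x }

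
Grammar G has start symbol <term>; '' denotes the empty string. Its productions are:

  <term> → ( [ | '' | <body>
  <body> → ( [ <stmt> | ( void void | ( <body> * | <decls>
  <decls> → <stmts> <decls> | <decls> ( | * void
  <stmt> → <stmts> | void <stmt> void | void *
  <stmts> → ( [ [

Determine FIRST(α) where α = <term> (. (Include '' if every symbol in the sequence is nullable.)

Add FIRST(<term>)\{''} = { (, * }; <term> is nullable, continue.
( is a terminal; add {(} and stop.

{ (, * }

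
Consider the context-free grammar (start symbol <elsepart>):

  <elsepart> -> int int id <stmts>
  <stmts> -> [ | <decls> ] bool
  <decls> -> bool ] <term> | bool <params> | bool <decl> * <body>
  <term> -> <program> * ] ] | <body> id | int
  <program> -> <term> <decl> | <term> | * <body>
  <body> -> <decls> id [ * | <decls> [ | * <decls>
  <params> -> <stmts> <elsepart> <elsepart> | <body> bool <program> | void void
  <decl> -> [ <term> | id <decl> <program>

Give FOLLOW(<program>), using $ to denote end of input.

{ *, [, ], bool, id, int }

In <term> -> <program> * ] ]: add FIRST(* ] ]) = { * }.
In <params> -> <body> bool <program>: <program> is at the end, add FOLLOW(<params>) = { *, [, ], bool, id, int }.
In <decl> -> id <decl> <program>: <program> is at the end, add FOLLOW(<decl>) = { *, [, ], bool, id, int }.
Union: FOLLOW(<program>) = { *, [, ], bool, id, int }.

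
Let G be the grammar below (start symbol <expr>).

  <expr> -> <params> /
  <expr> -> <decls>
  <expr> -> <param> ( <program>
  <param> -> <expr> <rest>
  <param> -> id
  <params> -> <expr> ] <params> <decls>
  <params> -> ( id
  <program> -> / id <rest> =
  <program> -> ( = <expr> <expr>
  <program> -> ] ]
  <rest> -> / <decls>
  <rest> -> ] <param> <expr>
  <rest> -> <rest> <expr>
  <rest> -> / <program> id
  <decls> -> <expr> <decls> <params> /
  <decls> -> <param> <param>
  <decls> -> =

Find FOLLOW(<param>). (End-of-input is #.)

{ #, (, /, =, ], id }

In <expr> -> <param> ( <program>: add FIRST(( <program>) = { ( }.
In <rest> -> ] <param> <expr>: add FIRST(<expr>) = { (, =, id }.
In <decls> -> <param> <param>: add FIRST(<param>) = { (, =, id }.
In <decls> -> <param> <param>: <param> is at the end, add FOLLOW(<decls>) = { #, (, /, =, ], id }.
Union: FOLLOW(<param>) = { #, (, /, =, ], id }.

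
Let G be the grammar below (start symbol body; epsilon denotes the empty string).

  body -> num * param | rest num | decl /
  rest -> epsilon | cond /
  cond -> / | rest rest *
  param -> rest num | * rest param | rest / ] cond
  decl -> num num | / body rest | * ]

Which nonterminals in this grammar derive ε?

{ rest }

Directly nullable (have an epsilon-production): rest.
No other nonterminal has a production whose RHS symbols are all nullable.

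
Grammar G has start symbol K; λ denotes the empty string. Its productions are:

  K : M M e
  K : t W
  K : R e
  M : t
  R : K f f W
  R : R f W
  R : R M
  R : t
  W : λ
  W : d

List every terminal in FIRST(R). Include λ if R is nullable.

From R : K f f W: add FIRST(K) = { t }.
From R : R f W: add FIRST(R) = { t }.
From R : R M: add FIRST(R) = { t }.
R : t contributes {t}.
Union: FIRST(R) = { t }.

{ t }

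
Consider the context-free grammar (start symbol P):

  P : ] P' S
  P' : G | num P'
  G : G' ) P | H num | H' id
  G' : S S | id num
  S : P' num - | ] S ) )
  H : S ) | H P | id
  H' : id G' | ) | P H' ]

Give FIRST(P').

From P' : G: add FIRST(G) = { ), ], id, num }.
P' : num P' contributes {num}.
Union: FIRST(P') = { ), ], id, num }.

{ ), ], id, num }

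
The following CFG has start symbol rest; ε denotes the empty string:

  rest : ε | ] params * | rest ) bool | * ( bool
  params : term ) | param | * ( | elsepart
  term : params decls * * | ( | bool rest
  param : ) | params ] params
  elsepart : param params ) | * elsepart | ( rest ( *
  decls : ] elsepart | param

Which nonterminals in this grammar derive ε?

Directly nullable (have an ε-production): rest.
No other nonterminal has a production whose RHS symbols are all nullable.

{ rest }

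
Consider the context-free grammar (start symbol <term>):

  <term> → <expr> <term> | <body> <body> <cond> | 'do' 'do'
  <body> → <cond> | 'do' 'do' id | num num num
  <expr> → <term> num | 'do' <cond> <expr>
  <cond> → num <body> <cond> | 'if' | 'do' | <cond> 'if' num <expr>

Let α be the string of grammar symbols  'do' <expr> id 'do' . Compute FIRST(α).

{ 'do' }

'do' is a terminal; add {'do'} and stop.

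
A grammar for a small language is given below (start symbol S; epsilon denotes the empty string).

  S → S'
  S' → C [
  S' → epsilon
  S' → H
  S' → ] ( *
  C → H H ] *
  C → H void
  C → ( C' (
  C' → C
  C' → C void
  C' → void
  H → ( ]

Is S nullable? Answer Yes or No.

S → S' and each of S' is nullable, so S ⇒* epsilon.

Yes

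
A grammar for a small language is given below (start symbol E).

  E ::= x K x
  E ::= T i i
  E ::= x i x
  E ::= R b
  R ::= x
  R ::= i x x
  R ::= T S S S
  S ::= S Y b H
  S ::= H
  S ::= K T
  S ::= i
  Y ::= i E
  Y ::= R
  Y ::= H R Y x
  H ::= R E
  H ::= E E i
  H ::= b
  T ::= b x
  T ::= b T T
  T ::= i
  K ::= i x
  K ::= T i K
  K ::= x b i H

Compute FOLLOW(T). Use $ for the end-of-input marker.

In E ::= T i i: add FIRST(i i) = { i }.
In R ::= T S S S: add FIRST(S S S) = { b, i, x }.
In S ::= K T: T is at the end, add FOLLOW(S) = { b, i, x }.
In T ::= b T T: add FIRST(T) = { b, i }.
In T ::= b T T: T is at the end, add FOLLOW(T) = { b, i, x }.
In K ::= T i K: add FIRST(i K) = { i }.
Union: FOLLOW(T) = { b, i, x }.

{ b, i, x }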